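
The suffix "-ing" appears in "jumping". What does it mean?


Suffix: -ing
Example: jumping = jump + -ing
Meaning = present participle


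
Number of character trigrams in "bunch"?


Word: "bunch" (length 5)
Number of 3-grams = length - 3 + 1 = 5 - 3 + 1
= 3


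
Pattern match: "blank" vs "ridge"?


Pattern of "blank": [0, 1, 2, 3, 4]
Pattern of "ridge": [0, 1, 2, 3, 4]
Patterns match
Same pattern = Yes


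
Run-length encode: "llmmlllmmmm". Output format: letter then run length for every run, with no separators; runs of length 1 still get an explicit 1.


String: "llmmlllmmmm"
Scanning for consecutive runs:
  'l' x 2
  'm' x 2
  'l' x 3
  'm' x 4
RLE = "l2m2l3m4"


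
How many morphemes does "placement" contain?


Word: "placement"
Morphemes: place | -ment
Each morpheme carries meaning
= 2 morphemes


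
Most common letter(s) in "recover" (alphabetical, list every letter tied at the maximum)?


Word: "recover"
Letter counts:
  'c': 1
  'e': 2
  'o': 1
  'r': 2
  'v': 1
Maximum count = 2
Most frequent = 'e', 'r' (2 times each)


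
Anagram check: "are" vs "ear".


Word 1: "are" → sorted: aer
Word 2: "ear" → sorted: aer
Same letters? aer == aer
Anagram = Yes


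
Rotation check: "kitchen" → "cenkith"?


Word: "kitchen", Candidate: "cenkith"
Method: check if candidate is substring of word+word
"kitchenkitchen" contains "cenkith"? No
Is rotation = No


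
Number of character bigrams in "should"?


Word: "should" (length 6)
Number of 2-grams = length - 2 + 1 = 6 - 2 + 1
= 5


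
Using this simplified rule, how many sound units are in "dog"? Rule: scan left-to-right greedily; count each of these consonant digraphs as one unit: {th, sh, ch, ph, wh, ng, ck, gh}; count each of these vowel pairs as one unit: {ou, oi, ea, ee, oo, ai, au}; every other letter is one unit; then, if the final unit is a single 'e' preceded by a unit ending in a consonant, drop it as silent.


Word: "dog" (3 letters)
Left-to-right scan:
  [1] 'd' (letter)
  [2] 'o' (letter)
  [3] 'g' (letter)
Units from scan: 3
Sound units = 3 units


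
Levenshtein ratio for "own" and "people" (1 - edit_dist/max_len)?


Word 1: "own" (length 3)
Word 2: "people" (length 6)
One optimal edit sequence:
  1. insert 'p'  (+1)
  2. insert 'e'  (+1)
  3. keep 'o'
  4. insert 'p'  (+1)
  5. substitute 'w' -> 'l'  (+1)
  6. substitute 'n' -> 'e'  (+1)
Edit distance = 5
Max length = max(3, 6) = 6
Similarity = 1 - 5/6
= 0.1667


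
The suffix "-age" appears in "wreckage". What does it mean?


Suffix: -age
Example: wreckage = wreck + -age
Meaning = result / collection


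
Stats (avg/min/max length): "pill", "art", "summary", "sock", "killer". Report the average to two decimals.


Lengths: "pill"=4, "art"=3, "summary"=7, "sock"=4, "killer"=6
Sum = 24, Count = 5
Average = 24/5 = 4.80
= avg=4.80, min=3, max=7


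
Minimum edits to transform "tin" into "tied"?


Word 1: "tin" (length 3)
Word 2: "tied" (length 4)
One optimal edit sequence (insert/delete/substitute each cost 1):
  1. keep 't'
  2. keep 'i'
  3. insert 'e'  (+1)
  4. substitute 'n' -> 'd'  (+1)
Total edit operations: 2
Edit distance = 2


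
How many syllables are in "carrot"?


Word: "carrot"
Syllable breakdown: car / rot
Counting: 2 parts
= 2 syllables


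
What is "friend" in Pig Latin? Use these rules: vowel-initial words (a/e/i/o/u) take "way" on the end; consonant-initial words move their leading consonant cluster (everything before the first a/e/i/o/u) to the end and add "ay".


Word: "friend"
Starts with consonant(s) → move to end, add 'ay'
Consonant cluster: "fr"
Pig Latin = "iendfray"


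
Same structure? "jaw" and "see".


Pattern of "jaw": [0, 1, 2]
Pattern of "see": [0, 1, 1]
Patterns do not match
Same pattern = No


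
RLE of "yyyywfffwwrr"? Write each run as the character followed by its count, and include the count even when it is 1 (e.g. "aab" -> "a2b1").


String: "yyyywfffwwrr"
Scanning for consecutive runs:
  'y' x 4
  'w' x 1
  'f' x 3
  'w' x 2
  'r' x 2
RLE = "y4w1f3w2r2"


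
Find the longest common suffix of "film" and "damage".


Word 1: "film"
Word 2: "damage"
Comparing from end:
  Pos -1: 'm' != 'e' (stop)
LCS = "" (length 0)


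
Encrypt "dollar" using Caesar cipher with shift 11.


Word: "dollar"
Shift: 11
Each letter → (letter + shift) mod 26:
  'd' (3) + 11 = 14 → 'o'
  'o' (14) + 11 = 25 → 'z'
  'l' (11) + 11 = 22 → 'w'
  'l' (11) + 11 = 22 → 'w'
  'a' (0) + 11 = 11 → 'l'
  'r' (17) + 11 = 2 → 'c'
Result = "ozwwlc"


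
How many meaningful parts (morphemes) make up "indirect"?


Word: "indirect"
Morphemes: in- + direct
Each morpheme carries meaning
= 2 morphemes


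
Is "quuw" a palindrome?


Word: "quuw"
Reversed: "wuuq"
Forward == Backward? quuw != wuuq
Palindrome = No


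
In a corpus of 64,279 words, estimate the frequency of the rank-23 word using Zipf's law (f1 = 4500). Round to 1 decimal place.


Zipf's law: f(r) = f(1) / r
f(1) = 4500
f(23) = 4500 / 23
= 195.7 occurrences


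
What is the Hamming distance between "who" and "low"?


Comparing character by character (same length = 3):
  Pos 0: 'w' vs 'l' !=
  Pos 1: 'h' vs 'o' !=
  Pos 2: 'o' vs 'w' !=
Hamming distance = 3


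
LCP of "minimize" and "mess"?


Word 1: "minimize"
Word 2: "mess"
Comparing from start:
  Pos 0: 'm' == 'm'
  Pos 1: 'i' != 'e' (stop)
LCP = "m" (length 1)


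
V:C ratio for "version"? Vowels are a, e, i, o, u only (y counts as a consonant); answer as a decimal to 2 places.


Word: "version"
Vowels (a,e,i,o,u): 3
Consonants: 4
Ratio = 3/4
= 0.75


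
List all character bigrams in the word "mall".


Word: "mall" (length 4)
Number of bigrams = 4 - 2 + 1 = 3
  Position 0: "ma"
  Position 1: "al"
  Position 2: "ll"
Bigrams = "ma", "al", "ll"


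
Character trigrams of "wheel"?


Word: "wheel" (length 5)
Number of trigrams = 5 - 3 + 1 = 3
  Position 0: "whe"
  Position 1: "hee"
  Position 2: "eel"
Trigrams = "whe", "hee", "eel"


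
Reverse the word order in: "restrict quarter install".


Original: "restrict quarter install"
Words (1..n): restrict | quarter | install
Reversed (n..1): install | quarter | restrict
Result = "install quarter restrict"


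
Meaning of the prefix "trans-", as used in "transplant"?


Prefix: trans-
As in: transplant -> trans- + plant
Meaning = across


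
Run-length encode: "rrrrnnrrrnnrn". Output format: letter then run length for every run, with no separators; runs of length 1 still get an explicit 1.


String: "rrrrnnrrrnnrn"
Scanning for consecutive runs:
  'r' x 4
  'n' x 2
  'r' x 3
  'n' x 2
  'r' x 1
  'n' x 1
RLE = "r4n2r3n2r1n1"


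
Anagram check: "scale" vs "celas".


Word 1: "scale" → sorted: acels
Word 2: "celas" → sorted: acels
Same letters? acels == acels
Anagram = Yes


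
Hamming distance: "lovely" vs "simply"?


Comparing character by character (same length = 6):
  Pos 0: 'l' vs 's' !=
  Pos 1: 'o' vs 'i' !=
  Pos 2: 'v' vs 'm' !=
  Pos 3: 'e' vs 'p' !=
  Pos 4: 'l' vs 'l' =
  Pos 5: 'y' vs 'y' =
Hamming distance = 4


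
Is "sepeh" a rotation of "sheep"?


Word: "sheep", Candidate: "sepeh"
Method: check if candidate is substring of word+word
"sheepsheep" contains "sepeh"? No
Is rotation = No


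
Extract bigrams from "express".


Word: "express" (length 7)
Number of bigrams = 7 - 2 + 1 = 6
  Position 0: "ex"
  Position 1: "xp"
  Position 2: "pr"
  Position 3: "re"
  Position 4: "es"
  Position 5: "ss"
Bigrams = "ex", "xp", "pr", "re", "es", "ss"


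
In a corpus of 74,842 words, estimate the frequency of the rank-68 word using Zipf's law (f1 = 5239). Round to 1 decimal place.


Zipf's law: f(r) = f(1) / r
f(1) = 5239
f(68) = 5239 / 68
= 77.0 occurrences


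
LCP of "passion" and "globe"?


Word 1: "passion"
Word 2: "globe"
Comparing from start:
  Pos 0: 'p' != 'g' (stop)
LCP = "" (length 0)


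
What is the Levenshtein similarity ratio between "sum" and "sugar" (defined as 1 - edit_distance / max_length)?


Word 1: "sum" (length 3)
Word 2: "sugar" (length 5)
One optimal edit sequence:
  1. keep 's'
  2. keep 'u'
  3. insert 'g'  (+1)
  4. insert 'a'  (+1)
  5. substitute 'm' -> 'r'  (+1)
Edit distance = 3
Max length = max(3, 5) = 5
Similarity = 1 - 3/5
= 0.4000


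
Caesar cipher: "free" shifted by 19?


Word: "free"
Shift: 19
Each letter → (letter + shift) mod 26:
  'f' (5) + 19 = 24 → 'y'
  'r' (17) + 19 = 10 → 'k'
  'e' (4) + 19 = 23 → 'x'
  'e' (4) + 19 = 23 → 'x'
Result = "ykxx"


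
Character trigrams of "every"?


Word: "every" (length 5)
Number of trigrams = 5 - 3 + 1 = 3
  Position 0: "eve"
  Position 1: "ver"
  Position 2: "ery"
Trigrams = "eve", "ver", "ery"


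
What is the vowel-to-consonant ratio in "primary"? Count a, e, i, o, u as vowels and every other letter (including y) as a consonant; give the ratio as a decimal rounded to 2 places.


Word: "primary"
Vowels (a,e,i,o,u): 2
Consonants: 5
Ratio = 2/5
= 0.40


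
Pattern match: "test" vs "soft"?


Pattern of "test": [0, 1, 2, 0]
Pattern of "soft": [0, 1, 2, 3]
Patterns do not match
Same pattern = No


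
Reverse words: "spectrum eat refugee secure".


Original: "spectrum eat refugee secure"
Words (1..n): spectrum | eat | refugee | secure
Reversed (n..1): secure | refugee | eat | spectrum
Result = "secure refugee eat spectrum"


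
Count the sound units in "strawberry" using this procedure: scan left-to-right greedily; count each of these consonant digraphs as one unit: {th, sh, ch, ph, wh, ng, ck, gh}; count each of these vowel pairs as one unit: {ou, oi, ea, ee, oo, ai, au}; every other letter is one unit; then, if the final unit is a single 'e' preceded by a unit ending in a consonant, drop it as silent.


Word: "strawberry" (10 letters)
Left-to-right scan:
  1. 's' (letter)
  2. 't' (letter)
  3. 'r' (letter)
  4. 'a' (letter)
  5. 'w' (letter)
  6. 'b' (letter)
  7. 'e' (letter)
  8. 'r' (letter)
  9. 'r' (letter)
  10. 'y' (letter)
Units from scan: 10
Sound units = 10 units


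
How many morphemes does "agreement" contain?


Word: "agreement"
Morphemes: agree / -ment
Each morpheme carries meaning
= 2 morphemes


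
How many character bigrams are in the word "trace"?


Word: "trace" (length 5)
Number of 2-grams = length - 2 + 1 = 5 - 2 + 1
= 4


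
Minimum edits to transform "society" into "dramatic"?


Word 1: "society" (length 7)
Word 2: "dramatic" (length 8)
One optimal edit sequence (insert/delete/substitute each cost 1):
  1. substitute 's' -> 'd'  (+1)
  2. substitute 'o' -> 'r'  (+1)
  3. substitute 'c' -> 'a'  (+1)
  4. substitute 'i' -> 'm'  (+1)
  5. substitute 'e' -> 'a'  (+1)
  6. keep 't'
  7. insert 'i'  (+1)
  8. substitute 'y' -> 'c'  (+1)
Total edit operations: 7
Edit distance = 7


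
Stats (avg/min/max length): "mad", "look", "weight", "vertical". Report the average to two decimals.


Lengths: "mad"=3, "look"=4, "weight"=6, "vertical"=8
Sum = 21, Count = 4
Average = 21/4 = 5.25
= avg=5.25, min=3, max=8


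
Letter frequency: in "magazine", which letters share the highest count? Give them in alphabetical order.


Word: "magazine"
Letter counts:
  'a': 2
  'e': 1
  'g': 1
  'i': 1
  'm': 1
  'n': 1
  'z': 1
Maximum count = 2
Most frequent = 'a' (2 times each)


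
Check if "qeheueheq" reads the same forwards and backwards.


Word: "qeheueheq"
Reversed: "qeheueheq"
Forward == Backward? qeheueheq == qeheueheq
Palindrome = Yes


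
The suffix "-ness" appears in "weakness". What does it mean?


Suffix: -ness
Example: weakness (weak + -ness)
Meaning = state of being


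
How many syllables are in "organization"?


Word: "organization"
Syllable breakdown: or | gan | i | za | tion
Counting: 5 parts
= 5 syllables


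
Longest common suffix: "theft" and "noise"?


Word 1: "theft"
Word 2: "noise"
Comparing from end:
  Pos -1: 't' != 'e' (stop)
LCS = "" (length 0)


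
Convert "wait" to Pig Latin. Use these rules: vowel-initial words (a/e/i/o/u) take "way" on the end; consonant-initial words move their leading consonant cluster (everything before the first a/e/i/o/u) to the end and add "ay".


Word: "wait"
Starts with consonant(s) → move to end, add 'ay'
Consonant cluster: "w"
Pig Latin = "aitway"


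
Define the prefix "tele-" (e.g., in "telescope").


Prefix: tele-
Example: telescope = tele- + scope
Meaning = distant


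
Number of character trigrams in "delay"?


Word: "delay" (length 5)
Number of 3-grams = length - 3 + 1 = 5 - 3 + 1
= 3


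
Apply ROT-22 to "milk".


Word: "milk"
Shift: 22
Each letter → (letter + shift) mod 26:
  'm' (12) + 22 = 8 → 'i'
  'i' (8) + 22 = 4 → 'e'
  'l' (11) + 22 = 7 → 'h'
  'k' (10) + 22 = 6 → 'g'
Result = "iehg"


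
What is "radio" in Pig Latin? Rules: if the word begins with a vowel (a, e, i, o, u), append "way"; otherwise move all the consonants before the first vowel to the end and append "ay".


Word: "radio"
Starts with consonant(s) → move to end, add 'ay'
Consonant cluster: "r"
Pig Latin = "adioray"


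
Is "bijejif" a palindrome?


Word: "bijejif"
Reversed: "fijejib"
Forward == Backward? bijejif != fijejib
Palindrome = No


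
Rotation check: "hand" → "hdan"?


Word: "hand", Candidate: "hdan"
Method: check if candidate is substring of word+word
"handhand" contains "hdan"? No
Is rotation = No


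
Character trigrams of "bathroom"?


Word: "bathroom" (length 8)
Number of trigrams = 8 - 3 + 1 = 6
  Position 0: "bat"
  Position 1: "ath"
  Position 2: "thr"
  Position 3: "hro"
  Position 4: "roo"
  Position 5: "oom"
Trigrams = "bat", "ath", "thr", "hro", "roo", "oom"


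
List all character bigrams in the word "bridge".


Word: "bridge" (length 6)
Number of bigrams = 6 - 2 + 1 = 5
  Position 0: "br"
  Position 1: "ri"
  Position 2: "id"
  Position 3: "dg"
  Position 4: "ge"
Bigrams = "br", "ri", "id", "dg", "ge"


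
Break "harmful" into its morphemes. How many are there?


Word: "harmful"
Morphemes: harm / -ful
Each morpheme carries meaning
= 2 morphemes


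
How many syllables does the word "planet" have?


Word: "planet"
Syllable breakdown: plan | et
Counting: 2 parts
= 2 syllables


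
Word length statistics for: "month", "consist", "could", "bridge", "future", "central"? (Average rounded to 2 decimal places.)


Lengths: "month"=5, "consist"=7, "could"=5, "bridge"=6, "future"=6, "central"=7
Sum = 36, Count = 6
Average = 36/6 = 6.00
= avg=6.00, min=5, max=7


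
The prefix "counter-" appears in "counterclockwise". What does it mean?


Prefix: counter-
As in: counterclockwise -> counter- + clockwise
Meaning = against / opposite


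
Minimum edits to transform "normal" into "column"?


Word 1: "normal" (length 6)
Word 2: "column" (length 6)
One optimal edit sequence (insert/delete/substitute each cost 1):
  1. substitute 'n' -> 'c'  (+1)
  2. keep 'o'
  3. substitute 'r' -> 'l'  (+1)
  4. substitute 'm' -> 'u'  (+1)
  5. substitute 'a' -> 'm'  (+1)
  6. substitute 'l' -> 'n'  (+1)
Total edit operations: 5
Edit distance = 5


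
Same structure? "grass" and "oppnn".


Pattern of "grass": [0, 1, 2, 3, 3]
Pattern of "oppnn": [0, 1, 1, 2, 2]
Patterns do not match
Same pattern = No


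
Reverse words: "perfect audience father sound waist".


Original: "perfect audience father sound waist"
Words (1..n): perfect | audience | father | sound | waist
Reversed (n..1): waist | sound | father | audience | perfect
Result = "waist sound father audience perfect"


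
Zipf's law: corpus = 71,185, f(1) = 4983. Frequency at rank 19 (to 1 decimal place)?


Zipf's law: f(r) = f(1) / r
f(1) = 4983
f(19) = 4983 / 19
= 262.3 occurrences


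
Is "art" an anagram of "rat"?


Word 1: "rat" → sorted: art
Word 2: "art" → sorted: art
Same letters? art == art
Anagram = Yes


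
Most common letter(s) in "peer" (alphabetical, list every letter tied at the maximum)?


Word: "peer"
Letter counts:
  'e': 2
  'p': 1
  'r': 1
Maximum count = 2
Most frequent = 'e' (2 times each)


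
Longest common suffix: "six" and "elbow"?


Word 1: "six"
Word 2: "elbow"
Comparing from end:
  Pos -1: 'x' != 'w' (stop)
LCS = "" (length 0)


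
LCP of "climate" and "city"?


Word 1: "climate"
Word 2: "city"
Comparing from start:
  Pos 0: 'c' == 'c'
  Pos 1: 'l' != 'i' (stop)
LCP = "c" (length 1)


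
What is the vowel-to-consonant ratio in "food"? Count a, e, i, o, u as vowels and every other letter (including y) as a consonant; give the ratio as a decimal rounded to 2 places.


Word: "food"
Vowels (a,e,i,o,u): 2
Consonants: 2
Ratio = 2/2
= 1.00


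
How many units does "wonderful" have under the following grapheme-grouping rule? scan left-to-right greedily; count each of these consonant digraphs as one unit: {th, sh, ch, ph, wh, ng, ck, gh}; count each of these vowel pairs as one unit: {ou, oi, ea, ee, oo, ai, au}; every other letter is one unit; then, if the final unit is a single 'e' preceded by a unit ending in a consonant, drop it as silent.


Word: "wonderful" (9 letters)
Left-to-right scan:
  (1) 'w' (letter)
  (2) 'o' (letter)
  (3) 'n' (letter)
  (4) 'd' (letter)
  (5) 'e' (letter)
  (6) 'r' (letter)
  (7) 'f' (letter)
  (8) 'u' (letter)
  (9) 'l' (letter)
Units from scan: 9
Sound units = 9 units


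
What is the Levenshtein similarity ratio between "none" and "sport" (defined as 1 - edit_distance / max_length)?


Word 1: "none" (length 4)
Word 2: "sport" (length 5)
One optimal edit sequence:
  1. insert 's'  (+1)
  2. substitute 'n' -> 'p'  (+1)
  3. keep 'o'
  4. substitute 'n' -> 'r'  (+1)
  5. substitute 'e' -> 't'  (+1)
Edit distance = 4
Max length = max(4, 5) = 5
Similarity = 1 - 4/5
= 0.2000


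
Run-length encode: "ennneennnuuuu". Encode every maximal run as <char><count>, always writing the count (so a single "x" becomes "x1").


String: "ennneennnuuuu"
Scanning for consecutive runs:
  'e' x 1
  'n' x 3
  'e' x 2
  'n' x 3
  'u' x 4
RLE = "e1n3e2n3u4"


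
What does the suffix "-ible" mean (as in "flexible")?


Suffix: -ible
As in: flexible -> flex + -ible
Meaning = capable of


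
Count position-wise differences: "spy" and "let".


Comparing character by character (same length = 3):
  Pos 0: 's' vs 'l' !=
  Pos 1: 'p' vs 'e' !=
  Pos 2: 'y' vs 't' !=
Hamming distance = 3


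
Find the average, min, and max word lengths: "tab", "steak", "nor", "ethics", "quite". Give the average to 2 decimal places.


Lengths: "tab"=3, "steak"=5, "nor"=3, "ethics"=6, "quite"=5
Sum = 22, Count = 5
Average = 22/5 = 4.40
= avg=4.40, min=3, max=6


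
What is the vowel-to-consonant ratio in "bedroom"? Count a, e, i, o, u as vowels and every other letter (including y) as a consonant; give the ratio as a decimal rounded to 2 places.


Word: "bedroom"
Vowels (a,e,i,o,u): 3
Consonants: 4
Ratio = 3/4
= 0.75


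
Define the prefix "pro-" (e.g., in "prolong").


Prefix: pro-
Example: prolong = pro- + long
Meaning = forward / in favor of


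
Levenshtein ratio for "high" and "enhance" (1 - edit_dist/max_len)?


Word 1: "high" (length 4)
Word 2: "enhance" (length 7)
One optimal edit sequence:
  1. insert 'e'  (+1)
  2. insert 'n'  (+1)
  3. keep 'h'
  4. insert 'a'  (+1)
  5. substitute 'i' -> 'n'  (+1)
  6. substitute 'g' -> 'c'  (+1)
  7. substitute 'h' -> 'e'  (+1)
Edit distance = 6
Max length = max(4, 7) = 7
Similarity = 1 - 6/7
= 0.1429


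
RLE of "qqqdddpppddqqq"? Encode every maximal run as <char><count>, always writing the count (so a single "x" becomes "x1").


String: "qqqdddpppddqqq"
Scanning for consecutive runs:
  'q' x 3
  'd' x 3
  'p' x 3
  'd' x 2
  'q' x 3
RLE = "q3d3p3d2q3"


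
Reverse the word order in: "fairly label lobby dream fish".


Original: "fairly label lobby dream fish"
Words (1..n): fairly | label | lobby | dream | fish
Reversed (n..1): fish | dream | lobby | label | fairly
Result = "fish dream lobby label fairly"


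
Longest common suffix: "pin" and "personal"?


Word 1: "pin"
Word 2: "personal"
Comparing from end:
  Pos -1: 'n' != 'l' (stop)
LCS = "" (length 0)


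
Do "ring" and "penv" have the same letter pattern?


Pattern of "ring": [0, 1, 2, 3]
Pattern of "penv": [0, 1, 2, 3]
Patterns match
Same pattern = Yes


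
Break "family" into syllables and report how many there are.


Word: "family"
Syllable breakdown: fam-i-ly
Counting: 3 parts
= 3 syllables


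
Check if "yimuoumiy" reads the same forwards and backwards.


Word: "yimuoumiy"
Reversed: "yimuoumiy"
Forward == Backward? yimuoumiy == yimuoumiy
Palindrome = Yes


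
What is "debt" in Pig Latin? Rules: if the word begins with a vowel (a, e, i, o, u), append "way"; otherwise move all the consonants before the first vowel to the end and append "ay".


Word: "debt"
Starts with consonant(s) → move to end, add 'ay'
Consonant cluster: "d"
Pig Latin = "ebtday"


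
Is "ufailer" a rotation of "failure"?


Word: "failure", Candidate: "ufailer"
Method: check if candidate is substring of word+word
"failurefailure" contains "ufailer"? No
Is rotation = No


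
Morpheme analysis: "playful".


Word: "playful"
Morphemes: play + -ful
Each morpheme carries meaning
= 2 morphemes


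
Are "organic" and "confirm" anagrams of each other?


Word 1: "organic" → sorted: acginor
Word 2: "confirm" → sorted: cfimnor
Same letters? acginor != cfimnor
Anagram = No


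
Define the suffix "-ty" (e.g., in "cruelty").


Suffix: -ty
Example: cruelty (cruel + -ty)
Meaning = quality of


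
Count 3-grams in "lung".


Word: "lung" (length 4)
Number of 3-grams = length - 3 + 1 = 4 - 3 + 1
= 2


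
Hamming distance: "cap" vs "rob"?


Comparing character by character (same length = 3):
  Pos 0: 'c' vs 'r' !=
  Pos 1: 'a' vs 'o' !=
  Pos 2: 'p' vs 'b' !=
Hamming distance = 3


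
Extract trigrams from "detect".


Word: "detect" (length 6)
Number of trigrams = 6 - 3 + 1 = 4
  Position 0: "det"
  Position 1: "ete"
  Position 2: "tec"
  Position 3: "ect"
Trigrams = "det", "ete", "tec", "ect"


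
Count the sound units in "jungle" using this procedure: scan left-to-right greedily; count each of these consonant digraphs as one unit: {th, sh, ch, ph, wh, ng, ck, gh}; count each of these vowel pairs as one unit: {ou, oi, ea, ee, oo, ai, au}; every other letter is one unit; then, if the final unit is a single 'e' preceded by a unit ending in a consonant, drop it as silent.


Word: "jungle" (6 letters)
Left-to-right scan:
  1. 'j' (letter)
  2. 'u' (letter)
  3. 'ng' (digraph)
  4. 'l' (letter)
  5. 'e' (letter)
Units from scan: 5
Final unit is 'e' after a consonant -> drop as silent (-1)
Sound units = 4 units


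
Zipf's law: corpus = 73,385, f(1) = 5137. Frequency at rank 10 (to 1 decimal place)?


Zipf's law: f(r) = f(1) / r
f(1) = 5137
f(10) = 5137 / 10
= 513.7 occurrences


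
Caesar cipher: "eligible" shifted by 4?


Word: "eligible"
Shift: 4
Each letter → (letter + shift) mod 26:
  'e' (4) + 4 = 8 → 'i'
  'l' (11) + 4 = 15 → 'p'
  'i' (8) + 4 = 12 → 'm'
  'g' (6) + 4 = 10 → 'k'
  'i' (8) + 4 = 12 → 'm'
  'b' (1) + 4 = 5 → 'f'
  'l' (11) + 4 = 15 → 'p'
  'e' (4) + 4 = 8 → 'i'
Result = "ipmkmfpi"


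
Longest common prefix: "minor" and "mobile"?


Word 1: "minor"
Word 2: "mobile"
Comparing from start:
  Pos 0: 'm' == 'm'
  Pos 1: 'i' != 'o' (stop)
LCP = "m" (length 1)


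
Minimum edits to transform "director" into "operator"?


Word 1: "director" (length 8)
Word 2: "operator" (length 8)
One optimal edit sequence (insert/delete/substitute each cost 1):
  1. substitute 'd' -> 'o'  (+1)
  2. substitute 'i' -> 'p'  (+1)
  3. substitute 'r' -> 'e'  (+1)
  4. substitute 'e' -> 'r'  (+1)
  5. substitute 'c' -> 'a'  (+1)
  6. keep 't'
  7. keep 'o'
  8. keep 'r'
Total edit operations: 5
Edit distance = 5


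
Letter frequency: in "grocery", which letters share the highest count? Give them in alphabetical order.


Word: "grocery"
Letter counts:
  'c': 1
  'e': 1
  'g': 1
  'o': 1
  'r': 2
  'y': 1
Maximum count = 2
Most frequent = 'r' (2 times each)


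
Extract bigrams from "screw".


Word: "screw" (length 5)
Number of bigrams = 5 - 2 + 1 = 4
  Position 0: "sc"
  Position 1: "cr"
  Position 2: "re"
  Position 3: "ew"
Bigrams = "sc", "cr", "re", "ew"


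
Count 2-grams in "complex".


Word: "complex" (length 7)
Number of 2-grams = length - 2 + 1 = 7 - 2 + 1
= 6


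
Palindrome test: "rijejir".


Word: "rijejir"
Reversed: "rijejir"
Forward == Backward? rijejir == rijejir
Palindrome = Yes


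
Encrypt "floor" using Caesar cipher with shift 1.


Word: "floor"
Shift: 1
Each letter → (letter + shift) mod 26:
  'f' (5) + 1 = 6 → 'g'
  'l' (11) + 1 = 12 → 'm'
  'o' (14) + 1 = 15 → 'p'
  'o' (14) + 1 = 15 → 'p'
  'r' (17) + 1 = 18 → 's'
Result = "gmpps"


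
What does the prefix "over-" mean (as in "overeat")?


Prefix: over-
Example: overeat = over- + eat
Meaning = excessive


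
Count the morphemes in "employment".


Word: "employment"
Morphemes: employ | -ment
Each morpheme carries meaning
= 2 morphemes


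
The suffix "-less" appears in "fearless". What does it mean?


Suffix: -less
Example: fearless (fear + -less)
Meaning = without


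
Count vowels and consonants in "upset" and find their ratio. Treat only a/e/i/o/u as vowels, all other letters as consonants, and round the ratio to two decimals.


Word: "upset"
Vowels (a,e,i,o,u): 2
Consonants: 3
Ratio = 2/3
= 0.67


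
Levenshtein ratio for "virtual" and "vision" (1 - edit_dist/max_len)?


Word 1: "virtual" (length 7)
Word 2: "vision" (length 6)
One optimal edit sequence:
  1. keep 'v'
  2. keep 'i'
  3. delete 'r'  (+1)
  4. substitute 't' -> 's'  (+1)
  5. substitute 'u' -> 'i'  (+1)
  6. substitute 'a' -> 'o'  (+1)
  7. substitute 'l' -> 'n'  (+1)
Edit distance = 5
Max length = max(7, 6) = 7
Similarity = 1 - 5/7
= 0.2857


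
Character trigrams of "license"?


Word: "license" (length 7)
Number of trigrams = 7 - 3 + 1 = 5
  Position 0: "lic"
  Position 1: "ice"
  Position 2: "cen"
  Position 3: "ens"
  Position 4: "nse"
Trigrams = "lic", "ice", "cen", "ens", "nse"


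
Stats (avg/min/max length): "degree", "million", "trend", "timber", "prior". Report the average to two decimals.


Lengths: "degree"=6, "million"=7, "trend"=5, "timber"=6, "prior"=5
Sum = 29, Count = 5
Average = 29/5 = 5.80
= avg=5.80, min=5, max=7


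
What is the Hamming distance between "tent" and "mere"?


Comparing character by character (same length = 4):
  Pos 0: 't' vs 'm' !=
  Pos 1: 'e' vs 'e' =
  Pos 2: 'n' vs 'r' !=
  Pos 3: 't' vs 'e' !=
Hamming distance = 3


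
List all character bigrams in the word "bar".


Word: "bar" (length 3)
Number of bigrams = 3 - 2 + 1 = 2
  Position 0: "ba"
  Position 1: "ar"
Bigrams = "ba", "ar"


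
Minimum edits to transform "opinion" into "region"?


Word 1: "opinion" (length 7)
Word 2: "region" (length 6)
One optimal edit sequence (insert/delete/substitute each cost 1):
  1. delete 'o'  (+1)
  2. substitute 'p' -> 'r'  (+1)
  3. substitute 'i' -> 'e'  (+1)
  4. substitute 'n' -> 'g'  (+1)
  5. keep 'i'
  6. keep 'o'
  7. keep 'n'
Total edit operations: 4
Edit distance = 4


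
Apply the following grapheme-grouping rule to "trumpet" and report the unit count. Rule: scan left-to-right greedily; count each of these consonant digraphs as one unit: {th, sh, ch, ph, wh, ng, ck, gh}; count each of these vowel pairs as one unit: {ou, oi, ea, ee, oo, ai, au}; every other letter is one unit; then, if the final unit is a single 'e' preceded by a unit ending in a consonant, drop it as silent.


Word: "trumpet" (7 letters)
Left-to-right scan:
  1. 't' (letter)
  2. 'r' (letter)
  3. 'u' (letter)
  4. 'm' (letter)
  5. 'p' (letter)
  6. 'e' (letter)
  7. 't' (letter)
Units from scan: 7
Sound units = 7 units


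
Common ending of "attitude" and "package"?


Word 1: "attitude"
Word 2: "package"
Comparing from end:
  Pos -1: 'e' == 'e'
  Pos -2: 'd' != 'g' (stop)
LCS = "e" (length 1)


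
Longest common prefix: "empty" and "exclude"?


Word 1: "empty"
Word 2: "exclude"
Comparing from start:
  Pos 0: 'e' == 'e'
  Pos 1: 'm' != 'x' (stop)
LCP = "e" (length 1)


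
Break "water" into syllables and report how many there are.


Word: "water"
Syllable breakdown: wa-ter
Counting: 2 parts
= 2 syllables


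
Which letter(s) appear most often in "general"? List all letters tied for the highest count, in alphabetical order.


Word: "general"
Letter counts:
  'a': 1
  'e': 2
  'g': 1
  'l': 1
  'n': 1
  'r': 1
Maximum count = 2
Most frequent = 'e' (2 times each)


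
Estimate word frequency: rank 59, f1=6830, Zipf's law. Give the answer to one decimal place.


Zipf's law: f(r) = f(1) / r
f(1) = 6830
f(59) = 6830 / 59
= 115.8 occurrences


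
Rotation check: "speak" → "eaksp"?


Word: "speak", Candidate: "eaksp"
Method: check if candidate is substring of word+word
"speakspeak" contains "eaksp"? Yes
Is rotation = Yes


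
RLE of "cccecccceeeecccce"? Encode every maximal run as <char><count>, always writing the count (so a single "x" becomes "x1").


String: "cccecccceeeecccce"
Scanning for consecutive runs:
  'c' x 3
  'e' x 1
  'c' x 4
  'e' x 4
  'c' x 4
  'e' x 1
RLE = "c3e1c4e4c4e1"


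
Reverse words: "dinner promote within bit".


Original: "dinner promote within bit"
Words (1..n): dinner | promote | within | bit
Reversed (n..1): bit | within | promote | dinner
Result = "bit within promote dinner"


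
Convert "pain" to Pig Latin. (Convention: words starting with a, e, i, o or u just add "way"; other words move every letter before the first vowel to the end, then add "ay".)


Word: "pain"
Starts with consonant(s) → move to end, add 'ay'
Consonant cluster: "p"
Pig Latin = "ainpay"


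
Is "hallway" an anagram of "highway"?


Word 1: "highway" → sorted: aghhiwy
Word 2: "hallway" → sorted: aahllwy
Same letters? aghhiwy != aahllwy
Anagram = No


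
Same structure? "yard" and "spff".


Pattern of "yard": [0, 1, 2, 3]
Pattern of "spff": [0, 1, 2, 2]
Patterns do not match
Same pattern = No


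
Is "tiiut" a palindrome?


Word: "tiiut"
Reversed: "tuiit"
Forward == Backward? tiiut != tuiit
Palindrome = No


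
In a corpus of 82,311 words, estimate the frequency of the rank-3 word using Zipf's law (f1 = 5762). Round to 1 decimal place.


Zipf's law: f(r) = f(1) / r
f(1) = 5762
f(3) = 5762 / 3
= 1920.7 occurrences


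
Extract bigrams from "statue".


Word: "statue" (length 6)
Number of bigrams = 6 - 2 + 1 = 5
  Position 0: "st"
  Position 1: "ta"
  Position 2: "at"
  Position 3: "tu"
  Position 4: "ue"
Bigrams = "st", "ta", "at", "tu", "ue"


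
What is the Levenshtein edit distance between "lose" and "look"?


Word 1: "lose" (length 4)
Word 2: "look" (length 4)
One optimal edit sequence (insert/delete/substitute each cost 1):
  1. keep 'l'
  2. keep 'o'
  3. substitute 's' -> 'o'  (+1)
  4. substitute 'e' -> 'k'  (+1)
Total edit operations: 2
Edit distance = 2


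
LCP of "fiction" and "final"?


Word 1: "fiction"
Word 2: "final"
Comparing from start:
  Pos 0: 'f' == 'f'
  Pos 1: 'i' == 'i'
  Pos 2: 'c' != 'n' (stop)
LCP = "fi" (length 2)


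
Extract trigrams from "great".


Word: "great" (length 5)
Number of trigrams = 5 - 3 + 1 = 3
  Position 0: "gre"
  Position 1: "rea"
  Position 2: "eat"
Trigrams = "gre", "rea", "eat"


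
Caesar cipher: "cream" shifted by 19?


Word: "cream"
Shift: 19
Each letter → (letter + shift) mod 26:
  'c' (2) + 19 = 21 → 'v'
  'r' (17) + 19 = 10 → 'k'
  'e' (4) + 19 = 23 → 'x'
  'a' (0) + 19 = 19 → 't'
  'm' (12) + 19 = 5 → 'f'
Result = "vkxtf"


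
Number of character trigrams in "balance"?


Word: "balance" (length 7)
Number of 3-grams = length - 3 + 1 = 7 - 3 + 1
= 5


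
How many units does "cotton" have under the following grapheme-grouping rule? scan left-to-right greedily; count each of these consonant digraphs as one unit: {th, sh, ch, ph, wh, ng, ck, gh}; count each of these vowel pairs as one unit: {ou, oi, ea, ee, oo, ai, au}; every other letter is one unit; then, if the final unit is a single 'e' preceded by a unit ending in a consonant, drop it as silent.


Word: "cotton" (6 letters)
Left-to-right scan:
  (1) 'c' (letter)
  (2) 'o' (letter)
  (3) 't' (letter)
  (4) 't' (letter)
  (5) 'o' (letter)
  (6) 'n' (letter)
Units from scan: 6
Sound units = 6 units


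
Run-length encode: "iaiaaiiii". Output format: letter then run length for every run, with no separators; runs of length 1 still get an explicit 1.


String: "iaiaaiiii"
Scanning for consecutive runs:
  'i' x 1
  'a' x 1
  'i' x 1
  'a' x 2
  'i' x 4
RLE = "i1a1i1a2i4"


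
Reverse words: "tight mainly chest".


Original: "tight mainly chest"
Words (1..n): tight | mainly | chest
Reversed (n..1): chest | mainly | tight
Result = "chest mainly tight"


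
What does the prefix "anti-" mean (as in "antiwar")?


Prefix: anti-
Example: antiwar = anti- + war
Meaning = against


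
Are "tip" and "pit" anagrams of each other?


Word 1: "tip" → sorted: ipt
Word 2: "pit" → sorted: ipt
Same letters? ipt == ipt
Anagram = Yes


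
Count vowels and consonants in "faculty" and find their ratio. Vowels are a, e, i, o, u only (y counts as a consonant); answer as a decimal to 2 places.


Word: "faculty"
Vowels (a,e,i,o,u): 2
Consonants: 5
Ratio = 2/5
= 0.40


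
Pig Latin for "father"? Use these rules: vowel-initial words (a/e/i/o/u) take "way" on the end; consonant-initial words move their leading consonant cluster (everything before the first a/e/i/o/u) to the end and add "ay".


Word: "father"
Starts with consonant(s) → move to end, add 'ay'
Consonant cluster: "f"
Pig Latin = "atherfay"


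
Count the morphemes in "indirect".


Word: "indirect"
Morphemes: in- / direct
Each morpheme carries meaning
= 2 morphemes


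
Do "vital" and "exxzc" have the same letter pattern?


Pattern of "vital": [0, 1, 2, 3, 4]
Pattern of "exxzc": [0, 1, 1, 2, 3]
Patterns do not match
Same pattern = No


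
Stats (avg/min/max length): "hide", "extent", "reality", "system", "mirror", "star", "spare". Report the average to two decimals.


Lengths: "hide"=4, "extent"=6, "reality"=7, "system"=6, "mirror"=6, "star"=4, "spare"=5
Sum = 38, Count = 7
Average = 38/7 = 5.43
= avg=5.43, min=4, max=7


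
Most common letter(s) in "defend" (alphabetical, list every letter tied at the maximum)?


Word: "defend"
Letter counts:
  'd': 2
  'e': 2
  'f': 1
  'n': 1
Maximum count = 2
Most frequent = 'd', 'e' (2 times each)


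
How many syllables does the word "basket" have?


Word: "basket"
Syllable breakdown: bas-ket
Counting: 2 parts
= 2 syllables


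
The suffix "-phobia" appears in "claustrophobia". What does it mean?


Suffix: -phobia
Example: claustrophobia (claustro- + -phobia)
Meaning = fear of


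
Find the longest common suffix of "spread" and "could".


Word 1: "spread"
Word 2: "could"
Comparing from end:
  Pos -1: 'd' == 'd'
  Pos -2: 'a' != 'l' (stop)
LCS = "d" (length 1)


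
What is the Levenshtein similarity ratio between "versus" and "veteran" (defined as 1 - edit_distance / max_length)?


Word 1: "versus" (length 6)
Word 2: "veteran" (length 7)
One optimal edit sequence:
  1. keep 'v'
  2. keep 'e'
  3. insert 't'  (+1)
  4. substitute 'r' -> 'e'  (+1)
  5. substitute 's' -> 'r'  (+1)
  6. substitute 'u' -> 'a'  (+1)
  7. substitute 's' -> 'n'  (+1)
Edit distance = 5
Max length = max(6, 7) = 7
Similarity = 1 - 5/7
= 0.2857


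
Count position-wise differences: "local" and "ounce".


Comparing character by character (same length = 5):
  Pos 0: 'l' vs 'o' !=
  Pos 1: 'o' vs 'u' !=
  Pos 2: 'c' vs 'n' !=
  Pos 3: 'a' vs 'c' !=
  Pos 4: 'l' vs 'e' !=
Hamming distance = 5


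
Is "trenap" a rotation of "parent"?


Word: "parent", Candidate: "trenap"
Method: check if candidate is substring of word+word
"parentparent" contains "trenap"? No
Is rotation = No


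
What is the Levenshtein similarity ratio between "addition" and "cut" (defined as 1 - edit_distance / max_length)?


Word 1: "addition" (length 8)
Word 2: "cut" (length 3)
One optimal edit sequence:
  1. delete 'a'  (+1)
  2. delete 'd'  (+1)
  3. substitute 'd' -> 'c'  (+1)
  4. substitute 'i' -> 'u'  (+1)
  5. keep 't'
  6. delete 'i'  (+1)
  7. delete 'o'  (+1)
  8. delete 'n'  (+1)
Edit distance = 7
Max length = max(8, 3) = 8
Similarity = 1 - 7/8
= 0.1250


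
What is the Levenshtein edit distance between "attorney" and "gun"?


Word 1: "attorney" (length 8)
Word 2: "gun" (length 3)
One optimal edit sequence (insert/delete/substitute each cost 1):
  1. delete 'a'  (+1)
  2. delete 't'  (+1)
  3. delete 't'  (+1)
  4. substitute 'o' -> 'g'  (+1)
  5. substitute 'r' -> 'u'  (+1)
  6. keep 'n'
  7. delete 'e'  (+1)
  8. delete 'y'  (+1)
Total edit operations: 7
Edit distance = 7


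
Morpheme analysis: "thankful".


Word: "thankful"
Morphemes: thank + -ful
Each morpheme carries meaning
= 2 morphemes


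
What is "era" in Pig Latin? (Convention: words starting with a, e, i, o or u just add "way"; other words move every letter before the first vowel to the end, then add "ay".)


Word: "era"
Starts with vowel → add 'way'
Pig Latin = "eraway"


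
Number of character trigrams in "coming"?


Word: "coming" (length 6)
Number of 3-grams = length - 3 + 1 = 6 - 3 + 1
= 4


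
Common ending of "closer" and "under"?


Word 1: "closer"
Word 2: "under"
Comparing from end:
  Pos -1: 'r' == 'r'
  Pos -2: 'e' == 'e'
  Pos -3: 's' != 'd' (stop)
LCS = "er" (length 2)


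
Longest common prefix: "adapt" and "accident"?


Word 1: "adapt"
Word 2: "accident"
Comparing from start:
  Pos 0: 'a' == 'a'
  Pos 1: 'd' != 'c' (stop)
LCP = "a" (length 1)


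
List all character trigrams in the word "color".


Word: "color" (length 5)
Number of trigrams = 5 - 3 + 1 = 3
  Position 0: "col"
  Position 1: "olo"
  Position 2: "lor"
Trigrams = "col", "olo", "lor"


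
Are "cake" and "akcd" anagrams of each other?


Word 1: "cake" → sorted: acek
Word 2: "akcd" → sorted: acdk
Same letters? acek != acdk
Anagram = No


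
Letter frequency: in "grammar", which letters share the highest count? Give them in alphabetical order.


Word: "grammar"
Letter counts:
  'a': 2
  'g': 1
  'm': 2
  'r': 2
Maximum count = 2
Most frequent = 'a', 'm', 'r' (2 times each)


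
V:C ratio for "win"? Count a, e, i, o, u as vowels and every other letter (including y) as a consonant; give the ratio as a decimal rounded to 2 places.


Word: "win"
Vowels (a,e,i,o,u): 1
Consonants: 2
Ratio = 1/2
= 0.50


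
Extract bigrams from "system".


Word: "system" (length 6)
Number of bigrams = 6 - 2 + 1 = 5
  Position 0: "sy"
  Position 1: "ys"
  Position 2: "st"
  Position 3: "te"
  Position 4: "em"
Bigrams = "sy", "ys", "st", "te", "em"


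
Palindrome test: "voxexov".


Word: "voxexov"
Reversed: "voxexov"
Forward == Backward? voxexov == voxexov
Palindrome = Yes


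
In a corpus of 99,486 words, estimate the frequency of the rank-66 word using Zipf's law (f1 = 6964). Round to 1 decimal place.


Zipf's law: f(r) = f(1) / r
f(1) = 6964
f(66) = 6964 / 66
= 105.5 occurrences


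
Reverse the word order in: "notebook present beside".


Original: "notebook present beside"
Words (1..n): notebook | present | beside
Reversed (n..1): beside | present | notebook
Result = "beside present notebook"


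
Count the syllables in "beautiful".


Word: "beautiful"
Syllable breakdown: beau · ti · ful
Counting: 3 parts
= 3 syllables


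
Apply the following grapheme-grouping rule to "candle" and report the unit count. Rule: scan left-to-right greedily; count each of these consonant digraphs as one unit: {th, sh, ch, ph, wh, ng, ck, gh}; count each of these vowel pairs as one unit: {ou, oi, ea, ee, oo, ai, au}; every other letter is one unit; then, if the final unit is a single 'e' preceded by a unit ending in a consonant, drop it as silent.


Word: "candle" (6 letters)
Left-to-right scan:
  [1] 'c' (letter)
  [2] 'a' (letter)
  [3] 'n' (letter)
  [4] 'd' (letter)
  [5] 'l' (letter)
  [6] 'e' (letter)
Units from scan: 6
Final unit is 'e' after a consonant -> drop as silent (-1)
Sound units = 5 units
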